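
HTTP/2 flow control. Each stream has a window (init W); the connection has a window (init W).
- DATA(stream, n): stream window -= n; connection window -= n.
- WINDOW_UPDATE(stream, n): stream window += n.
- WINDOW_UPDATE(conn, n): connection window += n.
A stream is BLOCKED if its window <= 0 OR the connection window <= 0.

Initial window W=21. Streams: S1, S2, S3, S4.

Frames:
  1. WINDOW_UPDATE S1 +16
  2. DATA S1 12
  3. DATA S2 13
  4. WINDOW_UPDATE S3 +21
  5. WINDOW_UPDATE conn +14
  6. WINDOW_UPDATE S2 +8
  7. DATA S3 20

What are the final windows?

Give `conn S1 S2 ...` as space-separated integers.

Op 1: conn=21 S1=37 S2=21 S3=21 S4=21 blocked=[]
Op 2: conn=9 S1=25 S2=21 S3=21 S4=21 blocked=[]
Op 3: conn=-4 S1=25 S2=8 S3=21 S4=21 blocked=[1, 2, 3, 4]
Op 4: conn=-4 S1=25 S2=8 S3=42 S4=21 blocked=[1, 2, 3, 4]
Op 5: conn=10 S1=25 S2=8 S3=42 S4=21 blocked=[]
Op 6: conn=10 S1=25 S2=16 S3=42 S4=21 blocked=[]
Op 7: conn=-10 S1=25 S2=16 S3=22 S4=21 blocked=[1, 2, 3, 4]

Answer: -10 25 16 22 21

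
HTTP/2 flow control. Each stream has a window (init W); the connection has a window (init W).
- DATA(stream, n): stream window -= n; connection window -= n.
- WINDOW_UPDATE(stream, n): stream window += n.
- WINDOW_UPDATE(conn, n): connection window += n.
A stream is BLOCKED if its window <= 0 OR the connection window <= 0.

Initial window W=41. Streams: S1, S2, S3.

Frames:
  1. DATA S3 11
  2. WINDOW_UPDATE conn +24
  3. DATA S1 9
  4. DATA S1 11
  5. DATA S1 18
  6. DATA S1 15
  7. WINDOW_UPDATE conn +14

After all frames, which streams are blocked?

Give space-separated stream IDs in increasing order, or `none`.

Op 1: conn=30 S1=41 S2=41 S3=30 blocked=[]
Op 2: conn=54 S1=41 S2=41 S3=30 blocked=[]
Op 3: conn=45 S1=32 S2=41 S3=30 blocked=[]
Op 4: conn=34 S1=21 S2=41 S3=30 blocked=[]
Op 5: conn=16 S1=3 S2=41 S3=30 blocked=[]
Op 6: conn=1 S1=-12 S2=41 S3=30 blocked=[1]
Op 7: conn=15 S1=-12 S2=41 S3=30 blocked=[1]

Answer: S1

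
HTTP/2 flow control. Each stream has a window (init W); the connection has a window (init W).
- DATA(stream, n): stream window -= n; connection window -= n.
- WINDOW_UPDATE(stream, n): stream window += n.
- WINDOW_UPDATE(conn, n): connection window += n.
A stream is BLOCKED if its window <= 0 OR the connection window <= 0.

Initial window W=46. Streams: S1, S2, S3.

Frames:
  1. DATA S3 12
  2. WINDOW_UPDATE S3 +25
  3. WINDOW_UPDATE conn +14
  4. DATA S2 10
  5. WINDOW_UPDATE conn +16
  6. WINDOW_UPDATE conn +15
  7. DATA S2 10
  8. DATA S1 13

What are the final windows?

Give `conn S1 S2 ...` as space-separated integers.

Answer: 46 33 26 59

Derivation:
Op 1: conn=34 S1=46 S2=46 S3=34 blocked=[]
Op 2: conn=34 S1=46 S2=46 S3=59 blocked=[]
Op 3: conn=48 S1=46 S2=46 S3=59 blocked=[]
Op 4: conn=38 S1=46 S2=36 S3=59 blocked=[]
Op 5: conn=54 S1=46 S2=36 S3=59 blocked=[]
Op 6: conn=69 S1=46 S2=36 S3=59 blocked=[]
Op 7: conn=59 S1=46 S2=26 S3=59 blocked=[]
Op 8: conn=46 S1=33 S2=26 S3=59 blocked=[]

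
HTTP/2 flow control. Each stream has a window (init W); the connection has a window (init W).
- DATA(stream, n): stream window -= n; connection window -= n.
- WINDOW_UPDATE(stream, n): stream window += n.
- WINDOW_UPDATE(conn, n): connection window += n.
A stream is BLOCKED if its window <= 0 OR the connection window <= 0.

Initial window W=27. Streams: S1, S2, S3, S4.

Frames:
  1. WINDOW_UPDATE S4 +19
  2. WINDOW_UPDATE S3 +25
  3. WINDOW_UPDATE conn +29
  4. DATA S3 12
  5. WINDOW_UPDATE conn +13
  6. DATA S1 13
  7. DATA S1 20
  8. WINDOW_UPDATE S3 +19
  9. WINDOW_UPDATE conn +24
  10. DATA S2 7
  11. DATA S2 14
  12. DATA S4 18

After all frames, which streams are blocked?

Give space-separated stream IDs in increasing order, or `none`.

Op 1: conn=27 S1=27 S2=27 S3=27 S4=46 blocked=[]
Op 2: conn=27 S1=27 S2=27 S3=52 S4=46 blocked=[]
Op 3: conn=56 S1=27 S2=27 S3=52 S4=46 blocked=[]
Op 4: conn=44 S1=27 S2=27 S3=40 S4=46 blocked=[]
Op 5: conn=57 S1=27 S2=27 S3=40 S4=46 blocked=[]
Op 6: conn=44 S1=14 S2=27 S3=40 S4=46 blocked=[]
Op 7: conn=24 S1=-6 S2=27 S3=40 S4=46 blocked=[1]
Op 8: conn=24 S1=-6 S2=27 S3=59 S4=46 blocked=[1]
Op 9: conn=48 S1=-6 S2=27 S3=59 S4=46 blocked=[1]
Op 10: conn=41 S1=-6 S2=20 S3=59 S4=46 blocked=[1]
Op 11: conn=27 S1=-6 S2=6 S3=59 S4=46 blocked=[1]
Op 12: conn=9 S1=-6 S2=6 S3=59 S4=28 blocked=[1]

Answer: S1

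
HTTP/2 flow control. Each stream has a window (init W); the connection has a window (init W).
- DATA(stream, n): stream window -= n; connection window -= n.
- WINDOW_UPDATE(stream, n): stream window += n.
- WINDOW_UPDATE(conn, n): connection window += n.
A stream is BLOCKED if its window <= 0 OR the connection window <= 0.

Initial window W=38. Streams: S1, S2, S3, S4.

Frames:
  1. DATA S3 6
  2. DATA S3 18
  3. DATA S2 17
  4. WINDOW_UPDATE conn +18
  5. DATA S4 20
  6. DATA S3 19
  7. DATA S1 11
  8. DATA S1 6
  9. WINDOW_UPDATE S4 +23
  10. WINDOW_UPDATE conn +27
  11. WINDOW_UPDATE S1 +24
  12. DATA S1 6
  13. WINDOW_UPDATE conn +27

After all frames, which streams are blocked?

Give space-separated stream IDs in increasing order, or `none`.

Answer: S3

Derivation:
Op 1: conn=32 S1=38 S2=38 S3=32 S4=38 blocked=[]
Op 2: conn=14 S1=38 S2=38 S3=14 S4=38 blocked=[]
Op 3: conn=-3 S1=38 S2=21 S3=14 S4=38 blocked=[1, 2, 3, 4]
Op 4: conn=15 S1=38 S2=21 S3=14 S4=38 blocked=[]
Op 5: conn=-5 S1=38 S2=21 S3=14 S4=18 blocked=[1, 2, 3, 4]
Op 6: conn=-24 S1=38 S2=21 S3=-5 S4=18 blocked=[1, 2, 3, 4]
Op 7: conn=-35 S1=27 S2=21 S3=-5 S4=18 blocked=[1, 2, 3, 4]
Op 8: conn=-41 S1=21 S2=21 S3=-5 S4=18 blocked=[1, 2, 3, 4]
Op 9: conn=-41 S1=21 S2=21 S3=-5 S4=41 blocked=[1, 2, 3, 4]
Op 10: conn=-14 S1=21 S2=21 S3=-5 S4=41 blocked=[1, 2, 3, 4]
Op 11: conn=-14 S1=45 S2=21 S3=-5 S4=41 blocked=[1, 2, 3, 4]
Op 12: conn=-20 S1=39 S2=21 S3=-5 S4=41 blocked=[1, 2, 3, 4]
Op 13: conn=7 S1=39 S2=21 S3=-5 S4=41 blocked=[3]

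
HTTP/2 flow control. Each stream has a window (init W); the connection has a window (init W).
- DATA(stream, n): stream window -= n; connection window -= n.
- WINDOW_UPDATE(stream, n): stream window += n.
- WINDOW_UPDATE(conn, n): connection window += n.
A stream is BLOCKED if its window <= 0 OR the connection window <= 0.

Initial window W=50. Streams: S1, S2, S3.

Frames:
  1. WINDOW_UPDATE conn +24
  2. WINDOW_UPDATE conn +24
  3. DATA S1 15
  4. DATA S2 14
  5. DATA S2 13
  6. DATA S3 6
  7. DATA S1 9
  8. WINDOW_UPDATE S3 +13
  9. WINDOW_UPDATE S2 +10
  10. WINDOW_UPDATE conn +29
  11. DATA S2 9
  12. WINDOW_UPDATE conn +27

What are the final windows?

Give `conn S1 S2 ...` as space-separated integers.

Op 1: conn=74 S1=50 S2=50 S3=50 blocked=[]
Op 2: conn=98 S1=50 S2=50 S3=50 blocked=[]
Op 3: conn=83 S1=35 S2=50 S3=50 blocked=[]
Op 4: conn=69 S1=35 S2=36 S3=50 blocked=[]
Op 5: conn=56 S1=35 S2=23 S3=50 blocked=[]
Op 6: conn=50 S1=35 S2=23 S3=44 blocked=[]
Op 7: conn=41 S1=26 S2=23 S3=44 blocked=[]
Op 8: conn=41 S1=26 S2=23 S3=57 blocked=[]
Op 9: conn=41 S1=26 S2=33 S3=57 blocked=[]
Op 10: conn=70 S1=26 S2=33 S3=57 blocked=[]
Op 11: conn=61 S1=26 S2=24 S3=57 blocked=[]
Op 12: conn=88 S1=26 S2=24 S3=57 blocked=[]

Answer: 88 26 24 57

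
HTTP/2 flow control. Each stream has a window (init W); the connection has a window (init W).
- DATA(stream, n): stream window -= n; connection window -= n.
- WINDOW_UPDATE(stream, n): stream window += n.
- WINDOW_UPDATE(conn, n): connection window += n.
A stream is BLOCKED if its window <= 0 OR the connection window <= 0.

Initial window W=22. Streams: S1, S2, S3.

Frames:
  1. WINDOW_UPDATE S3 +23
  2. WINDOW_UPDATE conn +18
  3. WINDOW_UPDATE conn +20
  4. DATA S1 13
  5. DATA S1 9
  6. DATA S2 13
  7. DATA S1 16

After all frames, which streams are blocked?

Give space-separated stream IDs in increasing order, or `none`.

Op 1: conn=22 S1=22 S2=22 S3=45 blocked=[]
Op 2: conn=40 S1=22 S2=22 S3=45 blocked=[]
Op 3: conn=60 S1=22 S2=22 S3=45 blocked=[]
Op 4: conn=47 S1=9 S2=22 S3=45 blocked=[]
Op 5: conn=38 S1=0 S2=22 S3=45 blocked=[1]
Op 6: conn=25 S1=0 S2=9 S3=45 blocked=[1]
Op 7: conn=9 S1=-16 S2=9 S3=45 blocked=[1]

Answer: S1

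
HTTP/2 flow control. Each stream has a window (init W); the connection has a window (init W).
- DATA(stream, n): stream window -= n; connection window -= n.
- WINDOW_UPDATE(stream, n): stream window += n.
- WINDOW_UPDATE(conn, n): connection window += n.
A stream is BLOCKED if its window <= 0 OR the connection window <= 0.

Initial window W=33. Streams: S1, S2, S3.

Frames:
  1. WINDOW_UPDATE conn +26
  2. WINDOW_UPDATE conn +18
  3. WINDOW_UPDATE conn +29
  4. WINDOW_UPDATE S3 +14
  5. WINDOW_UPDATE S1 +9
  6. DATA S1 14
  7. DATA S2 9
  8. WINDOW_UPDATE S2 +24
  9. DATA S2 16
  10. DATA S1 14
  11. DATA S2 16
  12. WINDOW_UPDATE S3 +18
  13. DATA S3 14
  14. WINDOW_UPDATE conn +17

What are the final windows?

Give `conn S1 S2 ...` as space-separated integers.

Answer: 40 14 16 51

Derivation:
Op 1: conn=59 S1=33 S2=33 S3=33 blocked=[]
Op 2: conn=77 S1=33 S2=33 S3=33 blocked=[]
Op 3: conn=106 S1=33 S2=33 S3=33 blocked=[]
Op 4: conn=106 S1=33 S2=33 S3=47 blocked=[]
Op 5: conn=106 S1=42 S2=33 S3=47 blocked=[]
Op 6: conn=92 S1=28 S2=33 S3=47 blocked=[]
Op 7: conn=83 S1=28 S2=24 S3=47 blocked=[]
Op 8: conn=83 S1=28 S2=48 S3=47 blocked=[]
Op 9: conn=67 S1=28 S2=32 S3=47 blocked=[]
Op 10: conn=53 S1=14 S2=32 S3=47 blocked=[]
Op 11: conn=37 S1=14 S2=16 S3=47 blocked=[]
Op 12: conn=37 S1=14 S2=16 S3=65 blocked=[]
Op 13: conn=23 S1=14 S2=16 S3=51 blocked=[]
Op 14: conn=40 S1=14 S2=16 S3=51 blocked=[]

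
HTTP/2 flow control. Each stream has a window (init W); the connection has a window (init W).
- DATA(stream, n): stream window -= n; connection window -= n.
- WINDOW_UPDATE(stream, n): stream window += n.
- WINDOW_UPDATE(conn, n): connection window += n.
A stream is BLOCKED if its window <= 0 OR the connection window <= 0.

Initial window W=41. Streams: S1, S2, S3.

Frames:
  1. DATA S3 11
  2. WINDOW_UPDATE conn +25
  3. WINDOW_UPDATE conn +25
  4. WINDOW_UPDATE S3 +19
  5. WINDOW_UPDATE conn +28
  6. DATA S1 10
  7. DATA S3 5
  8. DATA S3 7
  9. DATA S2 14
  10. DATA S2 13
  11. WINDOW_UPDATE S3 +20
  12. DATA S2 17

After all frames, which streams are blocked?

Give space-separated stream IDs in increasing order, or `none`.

Op 1: conn=30 S1=41 S2=41 S3=30 blocked=[]
Op 2: conn=55 S1=41 S2=41 S3=30 blocked=[]
Op 3: conn=80 S1=41 S2=41 S3=30 blocked=[]
Op 4: conn=80 S1=41 S2=41 S3=49 blocked=[]
Op 5: conn=108 S1=41 S2=41 S3=49 blocked=[]
Op 6: conn=98 S1=31 S2=41 S3=49 blocked=[]
Op 7: conn=93 S1=31 S2=41 S3=44 blocked=[]
Op 8: conn=86 S1=31 S2=41 S3=37 blocked=[]
Op 9: conn=72 S1=31 S2=27 S3=37 blocked=[]
Op 10: conn=59 S1=31 S2=14 S3=37 blocked=[]
Op 11: conn=59 S1=31 S2=14 S3=57 blocked=[]
Op 12: conn=42 S1=31 S2=-3 S3=57 blocked=[2]

Answer: S2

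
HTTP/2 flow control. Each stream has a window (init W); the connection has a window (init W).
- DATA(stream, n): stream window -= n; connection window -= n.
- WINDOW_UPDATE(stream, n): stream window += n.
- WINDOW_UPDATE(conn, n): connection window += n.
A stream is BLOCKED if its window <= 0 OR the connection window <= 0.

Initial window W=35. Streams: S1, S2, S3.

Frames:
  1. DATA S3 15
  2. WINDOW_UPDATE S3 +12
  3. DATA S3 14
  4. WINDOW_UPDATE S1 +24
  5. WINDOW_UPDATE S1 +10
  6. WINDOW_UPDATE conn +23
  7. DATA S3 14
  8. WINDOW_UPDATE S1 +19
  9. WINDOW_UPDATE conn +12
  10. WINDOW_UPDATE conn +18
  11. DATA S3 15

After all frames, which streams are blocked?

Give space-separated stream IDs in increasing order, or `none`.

Answer: S3

Derivation:
Op 1: conn=20 S1=35 S2=35 S3=20 blocked=[]
Op 2: conn=20 S1=35 S2=35 S3=32 blocked=[]
Op 3: conn=6 S1=35 S2=35 S3=18 blocked=[]
Op 4: conn=6 S1=59 S2=35 S3=18 blocked=[]
Op 5: conn=6 S1=69 S2=35 S3=18 blocked=[]
Op 6: conn=29 S1=69 S2=35 S3=18 blocked=[]
Op 7: conn=15 S1=69 S2=35 S3=4 blocked=[]
Op 8: conn=15 S1=88 S2=35 S3=4 blocked=[]
Op 9: conn=27 S1=88 S2=35 S3=4 blocked=[]
Op 10: conn=45 S1=88 S2=35 S3=4 blocked=[]
Op 11: conn=30 S1=88 S2=35 S3=-11 blocked=[3]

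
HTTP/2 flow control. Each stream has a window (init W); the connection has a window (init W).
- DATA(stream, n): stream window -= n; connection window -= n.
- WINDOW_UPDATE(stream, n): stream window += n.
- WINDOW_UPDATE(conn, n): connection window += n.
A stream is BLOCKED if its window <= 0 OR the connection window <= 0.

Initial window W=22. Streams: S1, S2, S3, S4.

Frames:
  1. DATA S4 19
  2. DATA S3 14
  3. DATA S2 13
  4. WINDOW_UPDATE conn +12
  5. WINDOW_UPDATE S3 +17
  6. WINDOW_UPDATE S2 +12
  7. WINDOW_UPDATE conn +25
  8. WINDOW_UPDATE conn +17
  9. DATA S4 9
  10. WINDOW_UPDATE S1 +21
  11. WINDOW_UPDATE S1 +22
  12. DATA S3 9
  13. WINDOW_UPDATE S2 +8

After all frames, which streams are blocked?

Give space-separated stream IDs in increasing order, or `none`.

Answer: S4

Derivation:
Op 1: conn=3 S1=22 S2=22 S3=22 S4=3 blocked=[]
Op 2: conn=-11 S1=22 S2=22 S3=8 S4=3 blocked=[1, 2, 3, 4]
Op 3: conn=-24 S1=22 S2=9 S3=8 S4=3 blocked=[1, 2, 3, 4]
Op 4: conn=-12 S1=22 S2=9 S3=8 S4=3 blocked=[1, 2, 3, 4]
Op 5: conn=-12 S1=22 S2=9 S3=25 S4=3 blocked=[1, 2, 3, 4]
Op 6: conn=-12 S1=22 S2=21 S3=25 S4=3 blocked=[1, 2, 3, 4]
Op 7: conn=13 S1=22 S2=21 S3=25 S4=3 blocked=[]
Op 8: conn=30 S1=22 S2=21 S3=25 S4=3 blocked=[]
Op 9: conn=21 S1=22 S2=21 S3=25 S4=-6 blocked=[4]
Op 10: conn=21 S1=43 S2=21 S3=25 S4=-6 blocked=[4]
Op 11: conn=21 S1=65 S2=21 S3=25 S4=-6 blocked=[4]
Op 12: conn=12 S1=65 S2=21 S3=16 S4=-6 blocked=[4]
Op 13: conn=12 S1=65 S2=29 S3=16 S4=-6 blocked=[4]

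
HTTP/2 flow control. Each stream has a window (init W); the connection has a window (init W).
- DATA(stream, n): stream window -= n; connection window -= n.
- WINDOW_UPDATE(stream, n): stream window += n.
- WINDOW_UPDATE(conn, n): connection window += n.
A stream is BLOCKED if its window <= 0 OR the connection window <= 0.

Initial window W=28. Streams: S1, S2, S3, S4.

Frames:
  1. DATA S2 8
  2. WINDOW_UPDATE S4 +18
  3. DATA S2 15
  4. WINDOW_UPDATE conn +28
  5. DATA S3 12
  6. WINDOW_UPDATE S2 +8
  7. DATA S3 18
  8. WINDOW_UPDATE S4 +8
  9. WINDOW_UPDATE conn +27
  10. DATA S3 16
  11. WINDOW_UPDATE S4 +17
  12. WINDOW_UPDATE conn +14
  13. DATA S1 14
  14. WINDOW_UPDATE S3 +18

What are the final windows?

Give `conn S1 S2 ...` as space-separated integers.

Op 1: conn=20 S1=28 S2=20 S3=28 S4=28 blocked=[]
Op 2: conn=20 S1=28 S2=20 S3=28 S4=46 blocked=[]
Op 3: conn=5 S1=28 S2=5 S3=28 S4=46 blocked=[]
Op 4: conn=33 S1=28 S2=5 S3=28 S4=46 blocked=[]
Op 5: conn=21 S1=28 S2=5 S3=16 S4=46 blocked=[]
Op 6: conn=21 S1=28 S2=13 S3=16 S4=46 blocked=[]
Op 7: conn=3 S1=28 S2=13 S3=-2 S4=46 blocked=[3]
Op 8: conn=3 S1=28 S2=13 S3=-2 S4=54 blocked=[3]
Op 9: conn=30 S1=28 S2=13 S3=-2 S4=54 blocked=[3]
Op 10: conn=14 S1=28 S2=13 S3=-18 S4=54 blocked=[3]
Op 11: conn=14 S1=28 S2=13 S3=-18 S4=71 blocked=[3]
Op 12: conn=28 S1=28 S2=13 S3=-18 S4=71 blocked=[3]
Op 13: conn=14 S1=14 S2=13 S3=-18 S4=71 blocked=[3]
Op 14: conn=14 S1=14 S2=13 S3=0 S4=71 blocked=[3]

Answer: 14 14 13 0 71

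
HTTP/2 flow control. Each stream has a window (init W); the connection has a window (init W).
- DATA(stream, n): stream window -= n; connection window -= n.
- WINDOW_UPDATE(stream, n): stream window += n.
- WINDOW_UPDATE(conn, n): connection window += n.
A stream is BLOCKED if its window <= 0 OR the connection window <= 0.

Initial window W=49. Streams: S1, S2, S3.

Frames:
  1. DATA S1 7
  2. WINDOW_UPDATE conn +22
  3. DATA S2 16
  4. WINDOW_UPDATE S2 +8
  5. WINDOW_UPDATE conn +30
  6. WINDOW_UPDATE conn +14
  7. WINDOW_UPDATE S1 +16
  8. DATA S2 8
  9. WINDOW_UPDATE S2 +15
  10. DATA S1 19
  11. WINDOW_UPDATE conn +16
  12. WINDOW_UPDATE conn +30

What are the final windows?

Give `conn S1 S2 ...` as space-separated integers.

Answer: 111 39 48 49

Derivation:
Op 1: conn=42 S1=42 S2=49 S3=49 blocked=[]
Op 2: conn=64 S1=42 S2=49 S3=49 blocked=[]
Op 3: conn=48 S1=42 S2=33 S3=49 blocked=[]
Op 4: conn=48 S1=42 S2=41 S3=49 blocked=[]
Op 5: conn=78 S1=42 S2=41 S3=49 blocked=[]
Op 6: conn=92 S1=42 S2=41 S3=49 blocked=[]
Op 7: conn=92 S1=58 S2=41 S3=49 blocked=[]
Op 8: conn=84 S1=58 S2=33 S3=49 blocked=[]
Op 9: conn=84 S1=58 S2=48 S3=49 blocked=[]
Op 10: conn=65 S1=39 S2=48 S3=49 blocked=[]
Op 11: conn=81 S1=39 S2=48 S3=49 blocked=[]
Op 12: conn=111 S1=39 S2=48 S3=49 blocked=[]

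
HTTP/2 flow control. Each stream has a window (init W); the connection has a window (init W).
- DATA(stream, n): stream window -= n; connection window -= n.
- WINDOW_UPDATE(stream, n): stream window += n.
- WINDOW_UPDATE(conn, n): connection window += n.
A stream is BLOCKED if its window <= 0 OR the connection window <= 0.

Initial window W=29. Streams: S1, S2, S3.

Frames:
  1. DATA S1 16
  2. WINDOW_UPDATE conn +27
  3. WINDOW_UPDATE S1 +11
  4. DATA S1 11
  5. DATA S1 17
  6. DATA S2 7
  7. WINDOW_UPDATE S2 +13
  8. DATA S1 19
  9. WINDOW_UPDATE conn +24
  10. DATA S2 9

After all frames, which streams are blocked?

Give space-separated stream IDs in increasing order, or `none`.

Answer: S1

Derivation:
Op 1: conn=13 S1=13 S2=29 S3=29 blocked=[]
Op 2: conn=40 S1=13 S2=29 S3=29 blocked=[]
Op 3: conn=40 S1=24 S2=29 S3=29 blocked=[]
Op 4: conn=29 S1=13 S2=29 S3=29 blocked=[]
Op 5: conn=12 S1=-4 S2=29 S3=29 blocked=[1]
Op 6: conn=5 S1=-4 S2=22 S3=29 blocked=[1]
Op 7: conn=5 S1=-4 S2=35 S3=29 blocked=[1]
Op 8: conn=-14 S1=-23 S2=35 S3=29 blocked=[1, 2, 3]
Op 9: conn=10 S1=-23 S2=35 S3=29 blocked=[1]
Op 10: conn=1 S1=-23 S2=26 S3=29 blocked=[1]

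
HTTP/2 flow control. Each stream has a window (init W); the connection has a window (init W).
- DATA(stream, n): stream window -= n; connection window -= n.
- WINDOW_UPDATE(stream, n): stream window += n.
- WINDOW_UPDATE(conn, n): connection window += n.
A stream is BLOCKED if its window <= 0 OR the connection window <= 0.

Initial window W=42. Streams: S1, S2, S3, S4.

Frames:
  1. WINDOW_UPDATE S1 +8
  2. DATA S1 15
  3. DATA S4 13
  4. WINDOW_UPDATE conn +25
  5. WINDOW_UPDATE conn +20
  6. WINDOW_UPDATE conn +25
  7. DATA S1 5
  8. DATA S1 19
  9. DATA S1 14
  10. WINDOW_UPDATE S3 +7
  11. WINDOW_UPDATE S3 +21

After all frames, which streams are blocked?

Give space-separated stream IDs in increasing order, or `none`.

Op 1: conn=42 S1=50 S2=42 S3=42 S4=42 blocked=[]
Op 2: conn=27 S1=35 S2=42 S3=42 S4=42 blocked=[]
Op 3: conn=14 S1=35 S2=42 S3=42 S4=29 blocked=[]
Op 4: conn=39 S1=35 S2=42 S3=42 S4=29 blocked=[]
Op 5: conn=59 S1=35 S2=42 S3=42 S4=29 blocked=[]
Op 6: conn=84 S1=35 S2=42 S3=42 S4=29 blocked=[]
Op 7: conn=79 S1=30 S2=42 S3=42 S4=29 blocked=[]
Op 8: conn=60 S1=11 S2=42 S3=42 S4=29 blocked=[]
Op 9: conn=46 S1=-3 S2=42 S3=42 S4=29 blocked=[1]
Op 10: conn=46 S1=-3 S2=42 S3=49 S4=29 blocked=[1]
Op 11: conn=46 S1=-3 S2=42 S3=70 S4=29 blocked=[1]

Answer: S1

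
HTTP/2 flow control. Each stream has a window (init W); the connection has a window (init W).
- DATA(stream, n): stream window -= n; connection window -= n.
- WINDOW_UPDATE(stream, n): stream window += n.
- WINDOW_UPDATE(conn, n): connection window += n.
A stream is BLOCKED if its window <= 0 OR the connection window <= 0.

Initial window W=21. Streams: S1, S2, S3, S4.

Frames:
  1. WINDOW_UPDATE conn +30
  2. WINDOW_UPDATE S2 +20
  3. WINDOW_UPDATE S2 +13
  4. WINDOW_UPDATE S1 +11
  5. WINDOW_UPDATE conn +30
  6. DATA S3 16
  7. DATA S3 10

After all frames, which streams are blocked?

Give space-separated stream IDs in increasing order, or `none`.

Op 1: conn=51 S1=21 S2=21 S3=21 S4=21 blocked=[]
Op 2: conn=51 S1=21 S2=41 S3=21 S4=21 blocked=[]
Op 3: conn=51 S1=21 S2=54 S3=21 S4=21 blocked=[]
Op 4: conn=51 S1=32 S2=54 S3=21 S4=21 blocked=[]
Op 5: conn=81 S1=32 S2=54 S3=21 S4=21 blocked=[]
Op 6: conn=65 S1=32 S2=54 S3=5 S4=21 blocked=[]
Op 7: conn=55 S1=32 S2=54 S3=-5 S4=21 blocked=[3]

Answer: S3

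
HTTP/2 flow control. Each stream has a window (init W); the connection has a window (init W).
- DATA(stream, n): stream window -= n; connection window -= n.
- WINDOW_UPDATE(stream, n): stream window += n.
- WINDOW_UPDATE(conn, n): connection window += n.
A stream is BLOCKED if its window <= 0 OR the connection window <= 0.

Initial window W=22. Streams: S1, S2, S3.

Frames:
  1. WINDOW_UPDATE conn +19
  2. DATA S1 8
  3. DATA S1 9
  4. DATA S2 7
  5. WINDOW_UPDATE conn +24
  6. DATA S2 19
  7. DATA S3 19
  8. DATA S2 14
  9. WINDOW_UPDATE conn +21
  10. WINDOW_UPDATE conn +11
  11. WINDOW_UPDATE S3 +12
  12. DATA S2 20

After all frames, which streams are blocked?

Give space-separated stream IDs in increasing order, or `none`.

Op 1: conn=41 S1=22 S2=22 S3=22 blocked=[]
Op 2: conn=33 S1=14 S2=22 S3=22 blocked=[]
Op 3: conn=24 S1=5 S2=22 S3=22 blocked=[]
Op 4: conn=17 S1=5 S2=15 S3=22 blocked=[]
Op 5: conn=41 S1=5 S2=15 S3=22 blocked=[]
Op 6: conn=22 S1=5 S2=-4 S3=22 blocked=[2]
Op 7: conn=3 S1=5 S2=-4 S3=3 blocked=[2]
Op 8: conn=-11 S1=5 S2=-18 S3=3 blocked=[1, 2, 3]
Op 9: conn=10 S1=5 S2=-18 S3=3 blocked=[2]
Op 10: conn=21 S1=5 S2=-18 S3=3 blocked=[2]
Op 11: conn=21 S1=5 S2=-18 S3=15 blocked=[2]
Op 12: conn=1 S1=5 S2=-38 S3=15 blocked=[2]

Answer: S2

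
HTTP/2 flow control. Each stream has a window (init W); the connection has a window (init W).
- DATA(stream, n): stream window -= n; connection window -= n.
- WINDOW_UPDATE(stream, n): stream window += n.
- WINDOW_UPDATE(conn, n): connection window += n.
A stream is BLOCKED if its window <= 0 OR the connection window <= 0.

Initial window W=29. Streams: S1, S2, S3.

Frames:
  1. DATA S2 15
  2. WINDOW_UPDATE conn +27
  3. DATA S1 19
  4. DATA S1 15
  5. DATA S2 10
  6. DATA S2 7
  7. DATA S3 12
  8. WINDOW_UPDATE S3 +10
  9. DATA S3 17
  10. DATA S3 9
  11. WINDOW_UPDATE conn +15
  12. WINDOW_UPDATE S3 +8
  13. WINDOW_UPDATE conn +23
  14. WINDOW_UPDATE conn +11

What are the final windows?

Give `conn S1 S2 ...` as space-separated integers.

Answer: 1 -5 -3 9

Derivation:
Op 1: conn=14 S1=29 S2=14 S3=29 blocked=[]
Op 2: conn=41 S1=29 S2=14 S3=29 blocked=[]
Op 3: conn=22 S1=10 S2=14 S3=29 blocked=[]
Op 4: conn=7 S1=-5 S2=14 S3=29 blocked=[1]
Op 5: conn=-3 S1=-5 S2=4 S3=29 blocked=[1, 2, 3]
Op 6: conn=-10 S1=-5 S2=-3 S3=29 blocked=[1, 2, 3]
Op 7: conn=-22 S1=-5 S2=-3 S3=17 blocked=[1, 2, 3]
Op 8: conn=-22 S1=-5 S2=-3 S3=27 blocked=[1, 2, 3]
Op 9: conn=-39 S1=-5 S2=-3 S3=10 blocked=[1, 2, 3]
Op 10: conn=-48 S1=-5 S2=-3 S3=1 blocked=[1, 2, 3]
Op 11: conn=-33 S1=-5 S2=-3 S3=1 blocked=[1, 2, 3]
Op 12: conn=-33 S1=-5 S2=-3 S3=9 blocked=[1, 2, 3]
Op 13: conn=-10 S1=-5 S2=-3 S3=9 blocked=[1, 2, 3]
Op 14: conn=1 S1=-5 S2=-3 S3=9 blocked=[1, 2]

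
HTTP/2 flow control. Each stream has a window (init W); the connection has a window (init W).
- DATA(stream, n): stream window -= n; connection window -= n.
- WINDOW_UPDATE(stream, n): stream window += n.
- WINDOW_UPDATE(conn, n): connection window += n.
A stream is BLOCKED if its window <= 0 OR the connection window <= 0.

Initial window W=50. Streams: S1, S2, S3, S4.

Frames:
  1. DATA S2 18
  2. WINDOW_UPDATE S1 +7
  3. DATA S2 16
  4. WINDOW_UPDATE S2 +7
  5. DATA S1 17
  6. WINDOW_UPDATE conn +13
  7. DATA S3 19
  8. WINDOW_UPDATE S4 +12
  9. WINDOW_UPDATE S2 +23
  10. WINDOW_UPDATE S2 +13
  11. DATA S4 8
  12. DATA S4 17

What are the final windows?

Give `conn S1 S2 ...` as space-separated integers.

Op 1: conn=32 S1=50 S2=32 S3=50 S4=50 blocked=[]
Op 2: conn=32 S1=57 S2=32 S3=50 S4=50 blocked=[]
Op 3: conn=16 S1=57 S2=16 S3=50 S4=50 blocked=[]
Op 4: conn=16 S1=57 S2=23 S3=50 S4=50 blocked=[]
Op 5: conn=-1 S1=40 S2=23 S3=50 S4=50 blocked=[1, 2, 3, 4]
Op 6: conn=12 S1=40 S2=23 S3=50 S4=50 blocked=[]
Op 7: conn=-7 S1=40 S2=23 S3=31 S4=50 blocked=[1, 2, 3, 4]
Op 8: conn=-7 S1=40 S2=23 S3=31 S4=62 blocked=[1, 2, 3, 4]
Op 9: conn=-7 S1=40 S2=46 S3=31 S4=62 blocked=[1, 2, 3, 4]
Op 10: conn=-7 S1=40 S2=59 S3=31 S4=62 blocked=[1, 2, 3, 4]
Op 11: conn=-15 S1=40 S2=59 S3=31 S4=54 blocked=[1, 2, 3, 4]
Op 12: conn=-32 S1=40 S2=59 S3=31 S4=37 blocked=[1, 2, 3, 4]

Answer: -32 40 59 31 37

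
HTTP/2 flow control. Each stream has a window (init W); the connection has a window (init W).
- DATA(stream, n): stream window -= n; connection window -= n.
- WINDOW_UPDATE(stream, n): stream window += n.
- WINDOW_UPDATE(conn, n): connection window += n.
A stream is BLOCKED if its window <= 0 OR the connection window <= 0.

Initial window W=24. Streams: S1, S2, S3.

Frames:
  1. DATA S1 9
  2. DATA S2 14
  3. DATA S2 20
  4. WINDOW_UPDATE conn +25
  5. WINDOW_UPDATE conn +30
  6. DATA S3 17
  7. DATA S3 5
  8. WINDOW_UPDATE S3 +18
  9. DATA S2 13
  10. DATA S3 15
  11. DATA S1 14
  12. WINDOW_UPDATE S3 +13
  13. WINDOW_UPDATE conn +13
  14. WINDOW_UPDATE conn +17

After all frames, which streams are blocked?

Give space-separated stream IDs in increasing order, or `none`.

Op 1: conn=15 S1=15 S2=24 S3=24 blocked=[]
Op 2: conn=1 S1=15 S2=10 S3=24 blocked=[]
Op 3: conn=-19 S1=15 S2=-10 S3=24 blocked=[1, 2, 3]
Op 4: conn=6 S1=15 S2=-10 S3=24 blocked=[2]
Op 5: conn=36 S1=15 S2=-10 S3=24 blocked=[2]
Op 6: conn=19 S1=15 S2=-10 S3=7 blocked=[2]
Op 7: conn=14 S1=15 S2=-10 S3=2 blocked=[2]
Op 8: conn=14 S1=15 S2=-10 S3=20 blocked=[2]
Op 9: conn=1 S1=15 S2=-23 S3=20 blocked=[2]
Op 10: conn=-14 S1=15 S2=-23 S3=5 blocked=[1, 2, 3]
Op 11: conn=-28 S1=1 S2=-23 S3=5 blocked=[1, 2, 3]
Op 12: conn=-28 S1=1 S2=-23 S3=18 blocked=[1, 2, 3]
Op 13: conn=-15 S1=1 S2=-23 S3=18 blocked=[1, 2, 3]
Op 14: conn=2 S1=1 S2=-23 S3=18 blocked=[2]

Answer: S2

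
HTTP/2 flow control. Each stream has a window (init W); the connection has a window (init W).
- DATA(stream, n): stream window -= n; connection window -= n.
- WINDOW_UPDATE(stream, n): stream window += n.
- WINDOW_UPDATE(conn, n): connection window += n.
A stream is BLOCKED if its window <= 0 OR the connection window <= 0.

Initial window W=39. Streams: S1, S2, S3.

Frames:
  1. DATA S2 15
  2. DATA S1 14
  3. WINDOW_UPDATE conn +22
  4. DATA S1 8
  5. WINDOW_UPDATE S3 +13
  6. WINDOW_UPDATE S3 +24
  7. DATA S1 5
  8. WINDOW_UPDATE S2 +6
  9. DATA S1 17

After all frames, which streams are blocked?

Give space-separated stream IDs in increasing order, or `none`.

Answer: S1

Derivation:
Op 1: conn=24 S1=39 S2=24 S3=39 blocked=[]
Op 2: conn=10 S1=25 S2=24 S3=39 blocked=[]
Op 3: conn=32 S1=25 S2=24 S3=39 blocked=[]
Op 4: conn=24 S1=17 S2=24 S3=39 blocked=[]
Op 5: conn=24 S1=17 S2=24 S3=52 blocked=[]
Op 6: conn=24 S1=17 S2=24 S3=76 blocked=[]
Op 7: conn=19 S1=12 S2=24 S3=76 blocked=[]
Op 8: conn=19 S1=12 S2=30 S3=76 blocked=[]
Op 9: conn=2 S1=-5 S2=30 S3=76 blocked=[1]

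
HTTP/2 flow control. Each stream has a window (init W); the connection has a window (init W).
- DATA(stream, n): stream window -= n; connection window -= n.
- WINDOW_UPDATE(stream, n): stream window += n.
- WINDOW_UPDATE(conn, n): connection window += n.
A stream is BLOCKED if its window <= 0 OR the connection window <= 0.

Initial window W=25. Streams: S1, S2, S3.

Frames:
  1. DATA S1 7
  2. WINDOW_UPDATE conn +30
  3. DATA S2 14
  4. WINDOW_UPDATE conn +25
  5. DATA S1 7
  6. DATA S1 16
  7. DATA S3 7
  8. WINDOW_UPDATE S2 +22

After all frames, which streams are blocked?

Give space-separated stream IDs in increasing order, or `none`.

Answer: S1

Derivation:
Op 1: conn=18 S1=18 S2=25 S3=25 blocked=[]
Op 2: conn=48 S1=18 S2=25 S3=25 blocked=[]
Op 3: conn=34 S1=18 S2=11 S3=25 blocked=[]
Op 4: conn=59 S1=18 S2=11 S3=25 blocked=[]
Op 5: conn=52 S1=11 S2=11 S3=25 blocked=[]
Op 6: conn=36 S1=-5 S2=11 S3=25 blocked=[1]
Op 7: conn=29 S1=-5 S2=11 S3=18 blocked=[1]
Op 8: conn=29 S1=-5 S2=33 S3=18 blocked=[1]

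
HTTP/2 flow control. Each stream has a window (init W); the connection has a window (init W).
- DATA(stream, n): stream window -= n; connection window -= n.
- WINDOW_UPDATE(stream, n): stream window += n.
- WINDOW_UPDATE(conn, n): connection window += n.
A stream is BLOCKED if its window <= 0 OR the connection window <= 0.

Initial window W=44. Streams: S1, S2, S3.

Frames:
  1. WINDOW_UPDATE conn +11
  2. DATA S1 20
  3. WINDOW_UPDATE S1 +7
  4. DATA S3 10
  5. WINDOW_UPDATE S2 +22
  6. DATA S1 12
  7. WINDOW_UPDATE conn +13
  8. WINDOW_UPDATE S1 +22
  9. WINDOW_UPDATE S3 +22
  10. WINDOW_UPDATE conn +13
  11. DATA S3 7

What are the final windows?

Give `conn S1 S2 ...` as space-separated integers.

Answer: 32 41 66 49

Derivation:
Op 1: conn=55 S1=44 S2=44 S3=44 blocked=[]
Op 2: conn=35 S1=24 S2=44 S3=44 blocked=[]
Op 3: conn=35 S1=31 S2=44 S3=44 blocked=[]
Op 4: conn=25 S1=31 S2=44 S3=34 blocked=[]
Op 5: conn=25 S1=31 S2=66 S3=34 blocked=[]
Op 6: conn=13 S1=19 S2=66 S3=34 blocked=[]
Op 7: conn=26 S1=19 S2=66 S3=34 blocked=[]
Op 8: conn=26 S1=41 S2=66 S3=34 blocked=[]
Op 9: conn=26 S1=41 S2=66 S3=56 blocked=[]
Op 10: conn=39 S1=41 S2=66 S3=56 blocked=[]
Op 11: conn=32 S1=41 S2=66 S3=49 blocked=[]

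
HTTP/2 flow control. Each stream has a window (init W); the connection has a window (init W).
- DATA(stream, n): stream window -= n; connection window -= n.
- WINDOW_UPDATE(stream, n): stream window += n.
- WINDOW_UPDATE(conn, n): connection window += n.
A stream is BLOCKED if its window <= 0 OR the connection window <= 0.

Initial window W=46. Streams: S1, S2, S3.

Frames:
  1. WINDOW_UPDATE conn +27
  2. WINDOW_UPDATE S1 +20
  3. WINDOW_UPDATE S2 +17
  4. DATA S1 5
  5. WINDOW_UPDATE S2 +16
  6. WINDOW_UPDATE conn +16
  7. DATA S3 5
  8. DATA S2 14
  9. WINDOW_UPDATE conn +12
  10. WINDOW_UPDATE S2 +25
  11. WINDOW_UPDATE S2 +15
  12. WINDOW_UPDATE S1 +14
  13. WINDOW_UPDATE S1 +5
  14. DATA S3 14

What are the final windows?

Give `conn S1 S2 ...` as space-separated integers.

Op 1: conn=73 S1=46 S2=46 S3=46 blocked=[]
Op 2: conn=73 S1=66 S2=46 S3=46 blocked=[]
Op 3: conn=73 S1=66 S2=63 S3=46 blocked=[]
Op 4: conn=68 S1=61 S2=63 S3=46 blocked=[]
Op 5: conn=68 S1=61 S2=79 S3=46 blocked=[]
Op 6: conn=84 S1=61 S2=79 S3=46 blocked=[]
Op 7: conn=79 S1=61 S2=79 S3=41 blocked=[]
Op 8: conn=65 S1=61 S2=65 S3=41 blocked=[]
Op 9: conn=77 S1=61 S2=65 S3=41 blocked=[]
Op 10: conn=77 S1=61 S2=90 S3=41 blocked=[]
Op 11: conn=77 S1=61 S2=105 S3=41 blocked=[]
Op 12: conn=77 S1=75 S2=105 S3=41 blocked=[]
Op 13: conn=77 S1=80 S2=105 S3=41 blocked=[]
Op 14: conn=63 S1=80 S2=105 S3=27 blocked=[]

Answer: 63 80 105 27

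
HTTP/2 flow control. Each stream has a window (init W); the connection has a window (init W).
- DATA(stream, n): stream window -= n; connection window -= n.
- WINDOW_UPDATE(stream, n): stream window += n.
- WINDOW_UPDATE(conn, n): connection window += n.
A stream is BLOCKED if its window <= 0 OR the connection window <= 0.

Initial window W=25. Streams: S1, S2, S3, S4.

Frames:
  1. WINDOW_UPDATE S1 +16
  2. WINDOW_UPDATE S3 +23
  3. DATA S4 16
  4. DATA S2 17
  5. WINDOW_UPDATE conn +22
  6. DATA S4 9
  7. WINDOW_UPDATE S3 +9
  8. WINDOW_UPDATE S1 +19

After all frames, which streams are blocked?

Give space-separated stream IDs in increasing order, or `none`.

Answer: S4

Derivation:
Op 1: conn=25 S1=41 S2=25 S3=25 S4=25 blocked=[]
Op 2: conn=25 S1=41 S2=25 S3=48 S4=25 blocked=[]
Op 3: conn=9 S1=41 S2=25 S3=48 S4=9 blocked=[]
Op 4: conn=-8 S1=41 S2=8 S3=48 S4=9 blocked=[1, 2, 3, 4]
Op 5: conn=14 S1=41 S2=8 S3=48 S4=9 blocked=[]
Op 6: conn=5 S1=41 S2=8 S3=48 S4=0 blocked=[4]
Op 7: conn=5 S1=41 S2=8 S3=57 S4=0 blocked=[4]
Op 8: conn=5 S1=60 S2=8 S3=57 S4=0 blocked=[4]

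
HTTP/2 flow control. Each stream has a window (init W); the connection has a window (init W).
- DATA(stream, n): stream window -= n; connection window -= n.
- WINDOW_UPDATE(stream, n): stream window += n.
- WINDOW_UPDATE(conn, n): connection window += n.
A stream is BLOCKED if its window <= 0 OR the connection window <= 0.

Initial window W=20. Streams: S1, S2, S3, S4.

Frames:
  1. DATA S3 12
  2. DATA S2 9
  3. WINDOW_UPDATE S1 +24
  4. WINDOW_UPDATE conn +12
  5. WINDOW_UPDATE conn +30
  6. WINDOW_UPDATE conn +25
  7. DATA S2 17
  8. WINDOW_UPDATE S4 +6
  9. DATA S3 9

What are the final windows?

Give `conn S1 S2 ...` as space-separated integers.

Op 1: conn=8 S1=20 S2=20 S3=8 S4=20 blocked=[]
Op 2: conn=-1 S1=20 S2=11 S3=8 S4=20 blocked=[1, 2, 3, 4]
Op 3: conn=-1 S1=44 S2=11 S3=8 S4=20 blocked=[1, 2, 3, 4]
Op 4: conn=11 S1=44 S2=11 S3=8 S4=20 blocked=[]
Op 5: conn=41 S1=44 S2=11 S3=8 S4=20 blocked=[]
Op 6: conn=66 S1=44 S2=11 S3=8 S4=20 blocked=[]
Op 7: conn=49 S1=44 S2=-6 S3=8 S4=20 blocked=[2]
Op 8: conn=49 S1=44 S2=-6 S3=8 S4=26 blocked=[2]
Op 9: conn=40 S1=44 S2=-6 S3=-1 S4=26 blocked=[2, 3]

Answer: 40 44 -6 -1 26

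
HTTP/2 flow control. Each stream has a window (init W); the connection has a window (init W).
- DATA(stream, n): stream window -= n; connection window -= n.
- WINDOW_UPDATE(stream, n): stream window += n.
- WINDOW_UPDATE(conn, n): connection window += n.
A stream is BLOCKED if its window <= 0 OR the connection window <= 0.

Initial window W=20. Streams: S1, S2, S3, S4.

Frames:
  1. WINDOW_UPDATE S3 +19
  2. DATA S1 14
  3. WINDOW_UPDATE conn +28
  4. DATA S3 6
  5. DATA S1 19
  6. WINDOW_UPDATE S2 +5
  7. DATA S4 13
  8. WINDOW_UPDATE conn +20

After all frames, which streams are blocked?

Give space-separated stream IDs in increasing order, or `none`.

Op 1: conn=20 S1=20 S2=20 S3=39 S4=20 blocked=[]
Op 2: conn=6 S1=6 S2=20 S3=39 S4=20 blocked=[]
Op 3: conn=34 S1=6 S2=20 S3=39 S4=20 blocked=[]
Op 4: conn=28 S1=6 S2=20 S3=33 S4=20 blocked=[]
Op 5: conn=9 S1=-13 S2=20 S3=33 S4=20 blocked=[1]
Op 6: conn=9 S1=-13 S2=25 S3=33 S4=20 blocked=[1]
Op 7: conn=-4 S1=-13 S2=25 S3=33 S4=7 blocked=[1, 2, 3, 4]
Op 8: conn=16 S1=-13 S2=25 S3=33 S4=7 blocked=[1]

Answer: S1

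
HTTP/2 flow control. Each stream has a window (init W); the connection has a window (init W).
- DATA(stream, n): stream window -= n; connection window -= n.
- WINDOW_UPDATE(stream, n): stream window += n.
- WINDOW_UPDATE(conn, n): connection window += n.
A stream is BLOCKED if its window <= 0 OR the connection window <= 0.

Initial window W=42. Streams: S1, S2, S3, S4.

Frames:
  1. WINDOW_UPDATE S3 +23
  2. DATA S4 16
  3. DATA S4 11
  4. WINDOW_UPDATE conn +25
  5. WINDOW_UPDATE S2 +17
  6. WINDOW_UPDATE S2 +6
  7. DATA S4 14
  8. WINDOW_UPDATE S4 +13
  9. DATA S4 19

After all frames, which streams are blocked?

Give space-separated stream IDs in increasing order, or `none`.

Answer: S4

Derivation:
Op 1: conn=42 S1=42 S2=42 S3=65 S4=42 blocked=[]
Op 2: conn=26 S1=42 S2=42 S3=65 S4=26 blocked=[]
Op 3: conn=15 S1=42 S2=42 S3=65 S4=15 blocked=[]
Op 4: conn=40 S1=42 S2=42 S3=65 S4=15 blocked=[]
Op 5: conn=40 S1=42 S2=59 S3=65 S4=15 blocked=[]
Op 6: conn=40 S1=42 S2=65 S3=65 S4=15 blocked=[]
Op 7: conn=26 S1=42 S2=65 S3=65 S4=1 blocked=[]
Op 8: conn=26 S1=42 S2=65 S3=65 S4=14 blocked=[]
Op 9: conn=7 S1=42 S2=65 S3=65 S4=-5 blocked=[4]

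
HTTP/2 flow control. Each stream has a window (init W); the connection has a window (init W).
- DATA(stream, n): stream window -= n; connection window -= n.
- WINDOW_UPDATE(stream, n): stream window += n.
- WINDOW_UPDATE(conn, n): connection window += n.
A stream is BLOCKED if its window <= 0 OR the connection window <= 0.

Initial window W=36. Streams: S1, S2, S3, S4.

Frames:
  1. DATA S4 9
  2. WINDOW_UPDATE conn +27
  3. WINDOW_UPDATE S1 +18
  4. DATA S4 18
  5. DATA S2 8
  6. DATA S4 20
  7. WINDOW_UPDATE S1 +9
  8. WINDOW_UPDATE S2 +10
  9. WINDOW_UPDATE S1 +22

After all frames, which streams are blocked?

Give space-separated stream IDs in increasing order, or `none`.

Answer: S4

Derivation:
Op 1: conn=27 S1=36 S2=36 S3=36 S4=27 blocked=[]
Op 2: conn=54 S1=36 S2=36 S3=36 S4=27 blocked=[]
Op 3: conn=54 S1=54 S2=36 S3=36 S4=27 blocked=[]
Op 4: conn=36 S1=54 S2=36 S3=36 S4=9 blocked=[]
Op 5: conn=28 S1=54 S2=28 S3=36 S4=9 blocked=[]
Op 6: conn=8 S1=54 S2=28 S3=36 S4=-11 blocked=[4]
Op 7: conn=8 S1=63 S2=28 S3=36 S4=-11 blocked=[4]
Op 8: conn=8 S1=63 S2=38 S3=36 S4=-11 blocked=[4]
Op 9: conn=8 S1=85 S2=38 S3=36 S4=-11 blocked=[4]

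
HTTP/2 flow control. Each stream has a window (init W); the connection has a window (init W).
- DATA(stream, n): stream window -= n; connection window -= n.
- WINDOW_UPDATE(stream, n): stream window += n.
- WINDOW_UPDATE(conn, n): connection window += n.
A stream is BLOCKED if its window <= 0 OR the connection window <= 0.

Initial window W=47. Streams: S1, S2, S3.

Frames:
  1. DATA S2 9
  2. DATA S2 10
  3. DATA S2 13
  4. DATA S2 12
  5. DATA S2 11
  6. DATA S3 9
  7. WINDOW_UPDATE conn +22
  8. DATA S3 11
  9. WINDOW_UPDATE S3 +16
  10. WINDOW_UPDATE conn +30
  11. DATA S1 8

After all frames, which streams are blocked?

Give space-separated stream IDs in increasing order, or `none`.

Op 1: conn=38 S1=47 S2=38 S3=47 blocked=[]
Op 2: conn=28 S1=47 S2=28 S3=47 blocked=[]
Op 3: conn=15 S1=47 S2=15 S3=47 blocked=[]
Op 4: conn=3 S1=47 S2=3 S3=47 blocked=[]
Op 5: conn=-8 S1=47 S2=-8 S3=47 blocked=[1, 2, 3]
Op 6: conn=-17 S1=47 S2=-8 S3=38 blocked=[1, 2, 3]
Op 7: conn=5 S1=47 S2=-8 S3=38 blocked=[2]
Op 8: conn=-6 S1=47 S2=-8 S3=27 blocked=[1, 2, 3]
Op 9: conn=-6 S1=47 S2=-8 S3=43 blocked=[1, 2, 3]
Op 10: conn=24 S1=47 S2=-8 S3=43 blocked=[2]
Op 11: conn=16 S1=39 S2=-8 S3=43 blocked=[2]

Answer: S2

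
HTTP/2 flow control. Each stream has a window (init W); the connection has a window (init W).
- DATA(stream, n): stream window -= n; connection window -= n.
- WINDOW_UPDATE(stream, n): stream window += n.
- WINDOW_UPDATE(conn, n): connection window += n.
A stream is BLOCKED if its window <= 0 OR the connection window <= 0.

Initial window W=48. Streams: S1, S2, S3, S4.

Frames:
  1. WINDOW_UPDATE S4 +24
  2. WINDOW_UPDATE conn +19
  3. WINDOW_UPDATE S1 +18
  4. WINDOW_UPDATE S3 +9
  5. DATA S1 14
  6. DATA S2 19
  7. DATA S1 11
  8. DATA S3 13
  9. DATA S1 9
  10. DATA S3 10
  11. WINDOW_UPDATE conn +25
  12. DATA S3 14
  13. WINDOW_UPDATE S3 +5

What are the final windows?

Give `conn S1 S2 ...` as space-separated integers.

Answer: 2 32 29 25 72

Derivation:
Op 1: conn=48 S1=48 S2=48 S3=48 S4=72 blocked=[]
Op 2: conn=67 S1=48 S2=48 S3=48 S4=72 blocked=[]
Op 3: conn=67 S1=66 S2=48 S3=48 S4=72 blocked=[]
Op 4: conn=67 S1=66 S2=48 S3=57 S4=72 blocked=[]
Op 5: conn=53 S1=52 S2=48 S3=57 S4=72 blocked=[]
Op 6: conn=34 S1=52 S2=29 S3=57 S4=72 blocked=[]
Op 7: conn=23 S1=41 S2=29 S3=57 S4=72 blocked=[]
Op 8: conn=10 S1=41 S2=29 S3=44 S4=72 blocked=[]
Op 9: conn=1 S1=32 S2=29 S3=44 S4=72 blocked=[]
Op 10: conn=-9 S1=32 S2=29 S3=34 S4=72 blocked=[1, 2, 3, 4]
Op 11: conn=16 S1=32 S2=29 S3=34 S4=72 blocked=[]
Op 12: conn=2 S1=32 S2=29 S3=20 S4=72 blocked=[]
Op 13: conn=2 S1=32 S2=29 S3=25 S4=72 blocked=[]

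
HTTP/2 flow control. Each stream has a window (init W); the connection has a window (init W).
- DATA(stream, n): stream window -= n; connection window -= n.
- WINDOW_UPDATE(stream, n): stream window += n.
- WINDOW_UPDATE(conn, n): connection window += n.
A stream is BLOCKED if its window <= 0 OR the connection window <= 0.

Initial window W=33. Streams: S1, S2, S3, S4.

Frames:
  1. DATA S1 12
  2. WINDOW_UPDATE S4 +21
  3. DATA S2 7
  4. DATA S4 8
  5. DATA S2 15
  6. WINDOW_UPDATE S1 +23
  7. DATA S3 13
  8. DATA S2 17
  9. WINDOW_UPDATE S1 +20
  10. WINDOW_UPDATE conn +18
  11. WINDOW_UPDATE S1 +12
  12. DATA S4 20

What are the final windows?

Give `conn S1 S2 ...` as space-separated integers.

Op 1: conn=21 S1=21 S2=33 S3=33 S4=33 blocked=[]
Op 2: conn=21 S1=21 S2=33 S3=33 S4=54 blocked=[]
Op 3: conn=14 S1=21 S2=26 S3=33 S4=54 blocked=[]
Op 4: conn=6 S1=21 S2=26 S3=33 S4=46 blocked=[]
Op 5: conn=-9 S1=21 S2=11 S3=33 S4=46 blocked=[1, 2, 3, 4]
Op 6: conn=-9 S1=44 S2=11 S3=33 S4=46 blocked=[1, 2, 3, 4]
Op 7: conn=-22 S1=44 S2=11 S3=20 S4=46 blocked=[1, 2, 3, 4]
Op 8: conn=-39 S1=44 S2=-6 S3=20 S4=46 blocked=[1, 2, 3, 4]
Op 9: conn=-39 S1=64 S2=-6 S3=20 S4=46 blocked=[1, 2, 3, 4]
Op 10: conn=-21 S1=64 S2=-6 S3=20 S4=46 blocked=[1, 2, 3, 4]
Op 11: conn=-21 S1=76 S2=-6 S3=20 S4=46 blocked=[1, 2, 3, 4]
Op 12: conn=-41 S1=76 S2=-6 S3=20 S4=26 blocked=[1, 2, 3, 4]

Answer: -41 76 -6 20 26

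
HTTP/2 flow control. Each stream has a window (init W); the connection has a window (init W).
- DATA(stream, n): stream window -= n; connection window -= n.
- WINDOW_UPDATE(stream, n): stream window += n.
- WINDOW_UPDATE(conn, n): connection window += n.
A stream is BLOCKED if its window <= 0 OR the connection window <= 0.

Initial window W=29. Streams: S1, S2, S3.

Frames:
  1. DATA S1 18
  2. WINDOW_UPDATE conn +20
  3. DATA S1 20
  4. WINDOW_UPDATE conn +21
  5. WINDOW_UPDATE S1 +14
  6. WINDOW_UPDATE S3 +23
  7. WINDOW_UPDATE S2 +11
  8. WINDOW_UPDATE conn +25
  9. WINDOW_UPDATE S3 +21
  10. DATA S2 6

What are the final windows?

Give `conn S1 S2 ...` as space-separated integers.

Answer: 51 5 34 73

Derivation:
Op 1: conn=11 S1=11 S2=29 S3=29 blocked=[]
Op 2: conn=31 S1=11 S2=29 S3=29 blocked=[]
Op 3: conn=11 S1=-9 S2=29 S3=29 blocked=[1]
Op 4: conn=32 S1=-9 S2=29 S3=29 blocked=[1]
Op 5: conn=32 S1=5 S2=29 S3=29 blocked=[]
Op 6: conn=32 S1=5 S2=29 S3=52 blocked=[]
Op 7: conn=32 S1=5 S2=40 S3=52 blocked=[]
Op 8: conn=57 S1=5 S2=40 S3=52 blocked=[]
Op 9: conn=57 S1=5 S2=40 S3=73 blocked=[]
Op 10: conn=51 S1=5 S2=34 S3=73 blocked=[]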